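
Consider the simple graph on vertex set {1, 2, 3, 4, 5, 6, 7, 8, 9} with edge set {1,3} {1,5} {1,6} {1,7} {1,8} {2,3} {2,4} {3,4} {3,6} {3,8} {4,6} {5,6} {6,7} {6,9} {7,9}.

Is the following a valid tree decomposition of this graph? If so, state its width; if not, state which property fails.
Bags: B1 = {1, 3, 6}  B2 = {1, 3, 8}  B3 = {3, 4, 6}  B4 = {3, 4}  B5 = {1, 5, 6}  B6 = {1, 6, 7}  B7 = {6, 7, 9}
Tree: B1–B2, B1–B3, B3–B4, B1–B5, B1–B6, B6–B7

A tree decomposition must satisfy three properties: every vertex lies in some bag; for every edge, both endpoints lie together in some bag; and for every vertex, the bags containing it form a connected subtree. Here vertex 2 appears in no bag, so the decomposition is invalid.

No — vertex 2 appears in no bag.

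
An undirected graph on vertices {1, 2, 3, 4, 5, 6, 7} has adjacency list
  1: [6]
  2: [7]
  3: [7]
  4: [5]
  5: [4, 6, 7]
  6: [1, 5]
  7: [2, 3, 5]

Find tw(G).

A width-1 tree decomposition is:
Bags: B1 = {5, 6}  B2 = {1, 6}  B3 = {5, 7}  B4 = {4, 5}  B5 = {2, 7}  B6 = {3, 7}
Tree: B1–B2, B1–B3, B3–B4, B3–B5, B3–B6
Each bag holds 2 vertices, so the decomposition has width 1, which upper-bounds the treewidth. Since G has at least one edge (e.g. 5–6), it is not an edgeless graph, so tw(G) ≥ 1. Hence tw(G) = 1 exactly.

1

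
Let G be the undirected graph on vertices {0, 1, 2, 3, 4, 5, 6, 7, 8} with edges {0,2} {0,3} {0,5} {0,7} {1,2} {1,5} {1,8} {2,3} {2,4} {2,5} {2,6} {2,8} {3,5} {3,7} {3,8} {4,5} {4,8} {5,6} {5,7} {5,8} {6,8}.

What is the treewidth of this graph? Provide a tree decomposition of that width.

The largest bag has 4 vertices, giving width 3; this decomposition certifies tw(G) ≤ 3. For the lower bound, the 4 vertices {0, 2, 3, 5} are pairwise adjacent, and any tree decomposition puts a clique entirely inside one bag — forcing width ≥ 3. Hence tw(G) = 3 exactly.

Treewidth 3.
Bags: B1 = {0, 2, 3, 5}  B2 = {2, 3, 5, 8}  B3 = {1, 2, 5, 8}  B4 = {2, 4, 5, 8}  B5 = {2, 5, 6, 8}  B6 = {0, 3, 5, 7}
Tree: B1–B2, B2–B3, B3–B4, B4–B5, B1–B6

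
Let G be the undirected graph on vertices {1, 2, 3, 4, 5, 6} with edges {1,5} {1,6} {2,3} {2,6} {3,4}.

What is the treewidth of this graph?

A width-1 tree decomposition is:
Bags: B1 = {3, 4}  B2 = {2, 3}  B3 = {2, 6}  B4 = {1, 6}  B5 = {1, 5}
Tree: B1–B2, B2–B3, B3–B4, B4–B5
The largest bag has 2 vertices, giving width 1; this decomposition certifies tw(G) ≤ 1. Any graph with an edge has treewidth ≥ 1, and G has the edge 4–3. Therefore the treewidth is 1.

1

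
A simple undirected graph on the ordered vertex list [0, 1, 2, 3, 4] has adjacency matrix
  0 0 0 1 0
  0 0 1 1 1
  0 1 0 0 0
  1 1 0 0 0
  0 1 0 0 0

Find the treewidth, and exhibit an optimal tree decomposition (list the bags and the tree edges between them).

The largest bag has 2 vertices, giving width 1; this decomposition certifies tw(G) ≤ 1. G has an edge, so its treewidth is at least 1. Therefore the treewidth is 1.

Treewidth 1.
One optimal decomposition is:
Bags: B1 = {1, 3}  B2 = {1, 4}  B3 = {1, 2}  B4 = {0, 3}
Tree: B1–B2, B1–B3, B1–B4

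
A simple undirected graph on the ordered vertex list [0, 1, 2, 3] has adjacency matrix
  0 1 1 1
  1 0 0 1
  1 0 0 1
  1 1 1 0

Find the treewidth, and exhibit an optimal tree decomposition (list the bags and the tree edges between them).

Treewidth 2.
One optimal decomposition is:
Bags: B1 = {0, 2, 3}  B2 = {0, 1, 3}
Tree: B1–B2

Each bag holds 3 vertices, so the decomposition has width 2, which upper-bounds the treewidth. For the lower bound, the 3 vertices {0, 1, 3} are pairwise adjacent, and any tree decomposition puts a clique entirely inside one bag — forcing width ≥ 2. Hence tw(G) = 2 exactly.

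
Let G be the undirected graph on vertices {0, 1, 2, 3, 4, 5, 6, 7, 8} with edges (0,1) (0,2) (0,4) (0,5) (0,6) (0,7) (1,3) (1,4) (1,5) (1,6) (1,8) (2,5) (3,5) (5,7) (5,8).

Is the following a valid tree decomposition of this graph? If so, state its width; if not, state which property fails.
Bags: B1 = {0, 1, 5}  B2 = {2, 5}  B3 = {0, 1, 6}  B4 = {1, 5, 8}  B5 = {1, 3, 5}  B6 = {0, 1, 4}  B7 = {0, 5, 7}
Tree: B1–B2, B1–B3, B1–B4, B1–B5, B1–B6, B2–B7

A tree decomposition must satisfy three properties: every vertex lies in some bag; for every edge, both endpoints lie together in some bag; and for every vertex, the bags containing it form a connected subtree. Here edge (0,2) lies in no bag, so the decomposition is invalid.

No — edge (0,2) lies in no bag.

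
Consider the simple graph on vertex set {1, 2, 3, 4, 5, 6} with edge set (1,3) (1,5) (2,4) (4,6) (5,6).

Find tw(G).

A width-1 tree decomposition is:
Bags: B1 = {1, 3}  B2 = {1, 5}  B3 = {5, 6}  B4 = {4, 6}  B5 = {2, 4}
Tree: B1–B2, B2–B3, B3–B4, B4–B5
Every bag has size at most 2, so the width is 2 − 1 = 1 and tw(G) ≤ 1. Any graph with an edge has treewidth ≥ 1, and G has the edge 3–1. Hence tw(G) = 1 exactly.

1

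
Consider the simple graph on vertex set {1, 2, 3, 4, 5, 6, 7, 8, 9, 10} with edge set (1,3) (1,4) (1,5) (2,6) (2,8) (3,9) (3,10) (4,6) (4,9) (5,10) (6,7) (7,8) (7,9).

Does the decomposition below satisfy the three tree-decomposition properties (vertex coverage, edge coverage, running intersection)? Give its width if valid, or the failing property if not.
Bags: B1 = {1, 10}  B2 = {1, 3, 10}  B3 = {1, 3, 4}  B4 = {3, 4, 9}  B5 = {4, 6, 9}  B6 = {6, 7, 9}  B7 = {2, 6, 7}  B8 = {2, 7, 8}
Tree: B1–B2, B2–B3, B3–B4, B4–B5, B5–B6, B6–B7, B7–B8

No — vertex 5 appears in no bag.

A tree decomposition must satisfy three properties: every vertex lies in some bag; for every edge, both endpoints lie together in some bag; and for every vertex, the bags containing it form a connected subtree. Here vertex 5 appears in no bag, so the decomposition is invalid.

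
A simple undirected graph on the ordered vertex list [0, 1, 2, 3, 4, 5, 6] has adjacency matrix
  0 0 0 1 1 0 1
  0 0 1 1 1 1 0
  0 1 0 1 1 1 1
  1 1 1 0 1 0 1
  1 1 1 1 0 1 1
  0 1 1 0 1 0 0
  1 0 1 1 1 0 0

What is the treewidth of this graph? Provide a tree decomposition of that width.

Treewidth 3.
One optimal decomposition is:
Bags: B1 = {2, 3, 4, 6}  B2 = {1, 2, 3, 4}  B3 = {0, 3, 4, 6}  B4 = {1, 2, 4, 5}
Tree: B1–B2, B1–B3, B2–B4

The largest bag has 4 vertices, giving width 3; this decomposition certifies tw(G) ≤ 3. On the other hand G contains the 4-clique {0, 3, 4, 6}. A clique must lie in a single bag of any decomposition, so no decomposition can have width below 3. Hence tw(G) = 3 exactly.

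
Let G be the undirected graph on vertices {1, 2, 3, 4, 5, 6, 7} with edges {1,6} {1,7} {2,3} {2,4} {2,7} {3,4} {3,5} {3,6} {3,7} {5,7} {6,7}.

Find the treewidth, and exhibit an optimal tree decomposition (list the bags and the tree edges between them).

The largest bag has 3 vertices, giving width 2; this decomposition certifies tw(G) ≤ 2. For the lower bound, the 3 vertices {1, 6, 7} are pairwise adjacent, and any tree decomposition puts a clique entirely inside one bag — forcing width ≥ 2. Therefore the treewidth is 2.

Treewidth 2.
Bags: B1 = {3, 6, 7}  B2 = {1, 6, 7}  B3 = {2, 3, 7}  B4 = {2, 3, 4}  B5 = {3, 5, 7}
Tree: B1–B2, B1–B3, B3–B4, B1–B5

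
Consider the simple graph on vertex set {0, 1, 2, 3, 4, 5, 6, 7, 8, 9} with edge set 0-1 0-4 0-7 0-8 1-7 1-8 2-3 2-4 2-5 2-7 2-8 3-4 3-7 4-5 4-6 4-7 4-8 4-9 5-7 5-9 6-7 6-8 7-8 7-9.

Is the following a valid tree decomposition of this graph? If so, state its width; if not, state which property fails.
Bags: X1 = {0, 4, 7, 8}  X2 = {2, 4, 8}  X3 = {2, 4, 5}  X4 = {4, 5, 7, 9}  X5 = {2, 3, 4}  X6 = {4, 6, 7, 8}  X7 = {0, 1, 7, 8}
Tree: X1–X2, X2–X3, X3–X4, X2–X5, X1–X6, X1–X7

No — edge (7,2) lies in no bag.

A tree decomposition must satisfy three properties: every vertex lies in some bag; for every edge, both endpoints lie together in some bag; and for every vertex, the bags containing it form a connected subtree. Here edge (7,2) lies in no bag, so the decomposition is invalid.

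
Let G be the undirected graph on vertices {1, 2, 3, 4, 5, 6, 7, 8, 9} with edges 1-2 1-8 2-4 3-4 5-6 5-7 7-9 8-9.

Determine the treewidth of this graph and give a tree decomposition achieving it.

Treewidth 1.
One optimal decomposition is:
Bags: B1 = {3, 4}  B2 = {2, 4}  B3 = {1, 2}  B4 = {1, 8}  B5 = {8, 9}  B6 = {7, 9}  B7 = {5, 7}  B8 = {5, 6}
Tree: B1–B2, B2–B3, B3–B4, B4–B5, B5–B6, B6–B7, B7–B8

Each bag holds 2 vertices, so the decomposition has width 1, which upper-bounds the treewidth. Any graph with an edge has treewidth ≥ 1, and G has the edge 3–4. Therefore the treewidth is 1.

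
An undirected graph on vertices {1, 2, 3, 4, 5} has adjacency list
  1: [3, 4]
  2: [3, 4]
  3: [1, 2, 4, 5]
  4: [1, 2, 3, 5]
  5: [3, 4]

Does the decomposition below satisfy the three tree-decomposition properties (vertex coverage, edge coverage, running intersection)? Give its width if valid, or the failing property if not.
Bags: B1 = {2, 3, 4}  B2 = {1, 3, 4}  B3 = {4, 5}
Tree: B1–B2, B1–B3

A tree decomposition must satisfy three properties: every vertex lies in some bag; for every edge, both endpoints lie together in some bag; and for every vertex, the bags containing it form a connected subtree. Here edge (3,5) lies in no bag, so the decomposition is invalid.

No — edge (3,5) lies in no bag.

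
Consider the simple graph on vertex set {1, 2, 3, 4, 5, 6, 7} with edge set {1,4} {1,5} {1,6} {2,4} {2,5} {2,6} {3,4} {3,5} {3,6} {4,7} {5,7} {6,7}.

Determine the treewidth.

3

A width-3 tree decomposition is:
Bags: B1 = {3, 4, 5, 6}  B2 = {4, 5, 6, 7}  B3 = {2, 4, 5, 6}  B4 = {1, 4, 5, 6}
Tree: B1–B2, B2–B3, B3–B4
Each bag holds 4 vertices, so the decomposition has width 3, which upper-bounds the treewidth. For the lower bound: the 4 vertex sets {3,4}, {6,7}, {5}, {2} are disjoint, each induces a connected subgraph, and every pair is joined by at least one edge of G. Contracting each set to a single vertex therefore yields K_{4} as a minor, and since treewidth is minor-monotone, tw(G) ≥ tw(K_{4}) = 3. The upper and lower bounds meet at 3, so that is the treewidth.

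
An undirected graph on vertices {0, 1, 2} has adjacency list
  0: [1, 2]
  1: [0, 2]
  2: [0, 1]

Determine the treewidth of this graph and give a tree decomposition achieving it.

With just one bag of size 3, the width is 3 − 1 = 2, so tw(G) ≤ 2. Conversely, {0, 1, 2} is a clique of size 3, and the vertices of any clique must share a bag in every tree decomposition; so some bag has ≥ 3 vertices and tw(G) ≥ 2. Therefore the treewidth is 2.

Treewidth 2.
Bags: B1 = {0, 1, 2}
Tree: (single bag)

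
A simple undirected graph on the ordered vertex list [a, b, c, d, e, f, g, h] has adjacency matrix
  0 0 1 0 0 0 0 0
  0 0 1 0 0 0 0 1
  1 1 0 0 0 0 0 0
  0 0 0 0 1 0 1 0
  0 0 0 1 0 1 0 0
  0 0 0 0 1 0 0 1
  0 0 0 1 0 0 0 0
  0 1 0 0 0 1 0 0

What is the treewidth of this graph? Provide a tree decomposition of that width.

Treewidth 1.
One optimal decomposition is:
Bags: B1 = {d, g}  B2 = {d, e}  B3 = {e, f}  B4 = {f, h}  B5 = {b, h}  B6 = {b, c}  B7 = {a, c}
Tree: B1–B2, B2–B3, B3–B4, B4–B5, B5–B6, B6–B7

The largest bag has 2 vertices, giving width 1; this decomposition certifies tw(G) ≤ 1. G has an edge, so its treewidth is at least 1. Combining the bounds, tw(G) = 1.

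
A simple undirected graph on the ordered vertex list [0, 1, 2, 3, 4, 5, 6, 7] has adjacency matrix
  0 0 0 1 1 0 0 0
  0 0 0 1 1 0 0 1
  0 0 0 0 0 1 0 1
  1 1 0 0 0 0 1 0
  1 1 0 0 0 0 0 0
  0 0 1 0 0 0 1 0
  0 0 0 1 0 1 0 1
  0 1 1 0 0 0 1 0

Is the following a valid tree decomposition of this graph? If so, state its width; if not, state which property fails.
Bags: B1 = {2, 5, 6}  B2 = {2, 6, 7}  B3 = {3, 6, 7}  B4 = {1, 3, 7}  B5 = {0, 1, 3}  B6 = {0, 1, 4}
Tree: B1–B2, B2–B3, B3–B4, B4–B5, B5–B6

Vertex coverage: the bags together contain {0, 1, 2, 3, 4, 5, 6, 7}, the full vertex set. Edge coverage: each edge of G has both endpoints in at least one bag. Running intersection: for every vertex, the bags containing it form a connected subtree. All three properties hold, so this is a valid tree decomposition of width max|bag| − 1 = 2, and hence tw(G) ≤ 2.

Yes; width 2.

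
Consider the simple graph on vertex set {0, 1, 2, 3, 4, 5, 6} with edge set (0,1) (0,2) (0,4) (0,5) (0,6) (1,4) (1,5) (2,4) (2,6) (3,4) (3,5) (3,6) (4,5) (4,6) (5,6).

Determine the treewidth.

3

A width-3 tree decomposition is:
Bags: B1 = {0, 1, 4, 5}  B2 = {0, 4, 5, 6}  B3 = {0, 2, 4, 6}  B4 = {3, 4, 5, 6}
Tree: B1–B2, B2–B3, B2–B4
The largest bag has 4 vertices, giving width 3; this decomposition certifies tw(G) ≤ 3. For the lower bound, the 4 vertices {0, 2, 4, 6} are pairwise adjacent, and any tree decomposition puts a clique entirely inside one bag — forcing width ≥ 3. The upper and lower bounds meet at 3, so that is the treewidth.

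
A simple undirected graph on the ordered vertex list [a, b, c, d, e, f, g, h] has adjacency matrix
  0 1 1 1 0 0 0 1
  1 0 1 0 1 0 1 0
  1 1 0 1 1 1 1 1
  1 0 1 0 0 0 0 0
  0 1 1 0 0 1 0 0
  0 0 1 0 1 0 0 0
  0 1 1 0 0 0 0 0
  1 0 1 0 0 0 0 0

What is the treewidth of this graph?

A width-2 tree decomposition is:
Bags: B1 = {a, b, c}  B2 = {b, c, g}  B3 = {b, c, e}  B4 = {a, c, h}  B5 = {a, c, d}  B6 = {c, e, f}
Tree: B1–B2, B2–B3, B1–B4, B4–B5, B3–B6
The largest bag has 3 vertices, giving width 2; this decomposition certifies tw(G) ≤ 2. Conversely, {a, c, d} is a clique of size 3, and the vertices of any clique must share a bag in every tree decomposition; so some bag has ≥ 3 vertices and tw(G) ≥ 2. Hence tw(G) = 2 exactly.

2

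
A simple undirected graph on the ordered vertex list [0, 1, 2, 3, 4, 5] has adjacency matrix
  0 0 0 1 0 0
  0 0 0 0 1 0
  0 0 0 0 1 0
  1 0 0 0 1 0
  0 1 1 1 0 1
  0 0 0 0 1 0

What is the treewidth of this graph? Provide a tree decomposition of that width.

Treewidth 1.
One such decomposition:
Bags: B1 = {1, 4}  B2 = {3, 4}  B3 = {4, 5}  B4 = {0, 3}  B5 = {2, 4}
Tree: B1–B2, B1–B3, B2–B4, B1–B5

Every bag has size at most 2, so the width is 2 − 1 = 1 and tw(G) ≤ 1. Since G has at least one edge (e.g. 4–1), it is not an edgeless graph, so tw(G) ≥ 1. Combining the bounds, tw(G) = 1.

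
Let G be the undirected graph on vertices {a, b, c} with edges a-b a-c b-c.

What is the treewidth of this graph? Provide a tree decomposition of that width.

Treewidth 2.
One optimal decomposition is:
Bags: B1 = {a, b, c}
Tree: (single bag)

With just one bag of size 3, the width is 3 − 1 = 2, so tw(G) ≤ 2. For the lower bound, the 3 vertices {a, b, c} are pairwise adjacent, and any tree decomposition puts a clique entirely inside one bag — forcing width ≥ 2. Hence tw(G) = 2 exactly.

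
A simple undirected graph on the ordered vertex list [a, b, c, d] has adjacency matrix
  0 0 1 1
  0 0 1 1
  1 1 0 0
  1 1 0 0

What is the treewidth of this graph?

2

A width-2 tree decomposition is:
Bags: B1 = {a, c, d}  B2 = {b, c, d}
Tree: B1–B2
Each bag holds 3 vertices, so the decomposition has width 2, which upper-bounds the treewidth. For the lower bound, G contains the cycle c–a–d–b–c, so G is not a forest; only forests have treewidth ≤ 1, hence tw(G) ≥ 2. Combining the bounds, tw(G) = 2.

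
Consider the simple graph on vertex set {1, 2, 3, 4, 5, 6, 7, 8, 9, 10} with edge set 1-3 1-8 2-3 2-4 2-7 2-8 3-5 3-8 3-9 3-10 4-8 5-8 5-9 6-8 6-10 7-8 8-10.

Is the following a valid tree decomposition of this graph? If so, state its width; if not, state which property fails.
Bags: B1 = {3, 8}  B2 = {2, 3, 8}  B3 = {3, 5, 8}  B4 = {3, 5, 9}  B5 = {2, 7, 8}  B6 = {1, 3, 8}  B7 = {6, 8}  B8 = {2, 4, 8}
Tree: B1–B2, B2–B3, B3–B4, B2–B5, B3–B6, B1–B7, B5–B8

No — vertex 10 appears in no bag.

A tree decomposition must satisfy three properties: every vertex lies in some bag; for every edge, both endpoints lie together in some bag; and for every vertex, the bags containing it form a connected subtree. Here vertex 10 appears in no bag, so the decomposition is invalid.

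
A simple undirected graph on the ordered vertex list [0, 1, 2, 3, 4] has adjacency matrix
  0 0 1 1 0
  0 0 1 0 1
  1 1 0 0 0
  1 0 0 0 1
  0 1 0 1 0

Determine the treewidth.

2

A width-2 tree decomposition is:
Bags: B1 = {1, 2, 4}  B2 = {2, 3, 4}  B3 = {0, 2, 3}
Tree: B1–B2, B2–B3
The largest bag has 3 vertices, giving width 2; this decomposition certifies tw(G) ≤ 2. For the lower bound, G contains the cycle 2–1–4–3–0–2, so G is not a forest; only forests have treewidth ≤ 1, hence tw(G) ≥ 2. Combining the bounds, tw(G) = 2.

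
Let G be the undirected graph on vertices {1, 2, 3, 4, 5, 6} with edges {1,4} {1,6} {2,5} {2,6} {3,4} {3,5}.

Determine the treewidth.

A width-2 tree decomposition is:
Bags: B1 = {2, 3, 5}  B2 = {2, 3, 6}  B3 = {1, 3, 6}  B4 = {1, 3, 4}
Tree: B1–B2, B2–B3, B3–B4
Each bag holds 3 vertices, so the decomposition has width 2, which upper-bounds the treewidth. Since 3–5–2–6–1–4–3 is a cycle in G, G is not acyclic. Forests are exactly the graphs of treewidth ≤ 1, so tw(G) ≥ 2. The upper and lower bounds meet at 2, so that is the treewidth.

2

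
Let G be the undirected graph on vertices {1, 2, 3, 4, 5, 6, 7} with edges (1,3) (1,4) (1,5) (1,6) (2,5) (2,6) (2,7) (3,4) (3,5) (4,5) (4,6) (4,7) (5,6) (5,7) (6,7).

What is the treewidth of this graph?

3

A width-3 tree decomposition is:
Bags: B1 = {1, 4, 5, 6}  B2 = {4, 5, 6, 7}  B3 = {2, 5, 6, 7}  B4 = {1, 3, 4, 5}
Tree: B1–B2, B2–B3, B1–B4
Each bag holds 4 vertices, so the decomposition has width 3, which upper-bounds the treewidth. On the other hand G contains the 4-clique {2, 5, 6, 7}. A clique must lie in a single bag of any decomposition, so no decomposition can have width below 3. Therefore the treewidth is 3.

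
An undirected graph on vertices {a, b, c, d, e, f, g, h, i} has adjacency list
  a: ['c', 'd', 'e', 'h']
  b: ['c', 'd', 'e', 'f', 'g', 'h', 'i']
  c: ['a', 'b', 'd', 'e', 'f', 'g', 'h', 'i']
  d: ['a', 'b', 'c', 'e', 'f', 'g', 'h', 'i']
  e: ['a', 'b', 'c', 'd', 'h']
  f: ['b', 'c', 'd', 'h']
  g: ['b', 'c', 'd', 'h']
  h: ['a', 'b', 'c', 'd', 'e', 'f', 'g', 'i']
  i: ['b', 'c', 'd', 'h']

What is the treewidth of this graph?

A width-4 tree decomposition is:
Bags: B1 = {b, c, d, e, h}  B2 = {a, c, d, e, h}  B3 = {b, c, d, h, i}  B4 = {b, c, d, g, h}  B5 = {b, c, d, f, h}
Tree: B1–B2, B1–B3, B1–B4, B1–B5
Every bag has size at most 5, so the width is 5 − 1 = 4 and tw(G) ≤ 4. Conversely, {a, c, d, e, h} is a clique of size 5, and the vertices of any clique must share a bag in every tree decomposition; so some bag has ≥ 5 vertices and tw(G) ≥ 4. The upper and lower bounds meet at 4, so that is the treewidth.

4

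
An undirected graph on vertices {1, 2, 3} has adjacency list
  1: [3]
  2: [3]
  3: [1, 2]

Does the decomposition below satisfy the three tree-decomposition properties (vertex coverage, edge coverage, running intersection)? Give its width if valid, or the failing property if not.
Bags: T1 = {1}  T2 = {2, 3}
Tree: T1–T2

No — edge (3,1) lies in no bag.

A tree decomposition must satisfy three properties: every vertex lies in some bag; for every edge, both endpoints lie together in some bag; and for every vertex, the bags containing it form a connected subtree. Here edge (3,1) lies in no bag, so the decomposition is invalid.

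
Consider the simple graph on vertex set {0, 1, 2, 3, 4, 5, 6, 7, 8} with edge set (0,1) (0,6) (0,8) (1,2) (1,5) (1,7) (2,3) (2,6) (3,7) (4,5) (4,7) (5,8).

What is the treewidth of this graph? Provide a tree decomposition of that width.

Treewidth 3.
One such decomposition:
Bags: B1 = {4, 5, 7, 8}  B2 = {1, 5, 7, 8}  B3 = {0, 1, 7, 8}  B4 = {0, 1, 3, 7}  B5 = {0, 1, 2, 3}  B6 = {0, 2, 3, 6}
Tree: B1–B2, B2–B3, B3–B4, B4–B5, B5–B6

Every bag has size at most 4, so the width is 4 − 1 = 3 and tw(G) ≤ 3. For the lower bound: the 4 vertex sets {4,5,8}, {7}, {1}, {0,2,3,6} are disjoint, each induces a connected subgraph, and every pair is joined by at least one edge of G. Contracting each set to a single vertex therefore yields K_{4} as a minor, and since treewidth is minor-monotone, tw(G) ≥ tw(K_{4}) = 3. Combining the bounds, tw(G) = 3.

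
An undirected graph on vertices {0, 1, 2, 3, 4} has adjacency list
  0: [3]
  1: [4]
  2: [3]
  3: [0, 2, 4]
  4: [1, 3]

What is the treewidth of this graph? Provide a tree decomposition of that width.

Treewidth 1.
Bags: B1 = {1, 4}  B2 = {3, 4}  B3 = {0, 3}  B4 = {2, 3}
Tree: B1–B2, B2–B3, B3–B4

The largest bag has 2 vertices, giving width 1; this decomposition certifies tw(G) ≤ 1. G has an edge, so its treewidth is at least 1. Therefore the treewidth is 1.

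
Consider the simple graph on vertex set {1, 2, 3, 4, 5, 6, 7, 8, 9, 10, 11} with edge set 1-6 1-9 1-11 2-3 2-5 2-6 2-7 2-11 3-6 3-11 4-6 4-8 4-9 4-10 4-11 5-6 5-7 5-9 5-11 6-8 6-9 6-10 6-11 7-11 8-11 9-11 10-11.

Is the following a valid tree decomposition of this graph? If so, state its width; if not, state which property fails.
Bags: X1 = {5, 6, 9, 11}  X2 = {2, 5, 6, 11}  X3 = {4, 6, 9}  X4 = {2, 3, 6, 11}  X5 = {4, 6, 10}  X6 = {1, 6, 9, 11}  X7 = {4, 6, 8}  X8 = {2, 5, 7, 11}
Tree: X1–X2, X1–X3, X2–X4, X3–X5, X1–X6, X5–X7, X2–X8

No — edge (11,4) lies in no bag.

A tree decomposition must satisfy three properties: every vertex lies in some bag; for every edge, both endpoints lie together in some bag; and for every vertex, the bags containing it form a connected subtree. Here edge (11,4) lies in no bag, so the decomposition is invalid.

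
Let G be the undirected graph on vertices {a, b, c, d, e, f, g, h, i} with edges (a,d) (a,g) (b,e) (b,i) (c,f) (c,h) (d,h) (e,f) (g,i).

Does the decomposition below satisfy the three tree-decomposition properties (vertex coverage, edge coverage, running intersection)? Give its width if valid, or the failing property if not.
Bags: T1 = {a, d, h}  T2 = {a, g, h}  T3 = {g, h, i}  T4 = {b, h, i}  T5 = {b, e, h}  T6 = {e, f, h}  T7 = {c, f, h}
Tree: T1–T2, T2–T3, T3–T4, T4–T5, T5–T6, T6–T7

Yes; width 2.

Every vertex of G appears in some bag (union = {a, b, c, d, e, f, g, h, i}); every edge is covered by a bag; and for each vertex v the set of bags containing v is connected in the bag tree. The decomposition is therefore valid. The largest bag has 3 vertices, so the width is 2.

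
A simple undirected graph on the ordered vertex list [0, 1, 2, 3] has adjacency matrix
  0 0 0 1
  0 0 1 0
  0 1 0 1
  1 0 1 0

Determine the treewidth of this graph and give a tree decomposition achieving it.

Every bag has size at most 2, so the width is 2 − 1 = 1 and tw(G) ≤ 1. Since G has at least one edge (e.g. 1–2), it is not an edgeless graph, so tw(G) ≥ 1. The upper and lower bounds meet at 1, so that is the treewidth.

Treewidth 1.
One such decomposition:
Bags: B1 = {1, 2}  B2 = {2, 3}  B3 = {0, 3}
Tree: B1–B2, B2–B3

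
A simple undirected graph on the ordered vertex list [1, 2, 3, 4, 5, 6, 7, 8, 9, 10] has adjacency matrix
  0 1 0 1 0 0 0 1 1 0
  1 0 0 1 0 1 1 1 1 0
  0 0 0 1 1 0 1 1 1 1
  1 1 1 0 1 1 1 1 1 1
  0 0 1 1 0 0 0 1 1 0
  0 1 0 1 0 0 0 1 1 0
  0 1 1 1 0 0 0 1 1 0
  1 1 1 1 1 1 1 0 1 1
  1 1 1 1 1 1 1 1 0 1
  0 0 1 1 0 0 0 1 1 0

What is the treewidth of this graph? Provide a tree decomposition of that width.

Treewidth 4.
One optimal decomposition is:
Bags: B1 = {3, 4, 7, 8, 9}  B2 = {3, 4, 8, 9, 10}  B3 = {2, 4, 7, 8, 9}  B4 = {2, 4, 6, 8, 9}  B5 = {1, 2, 4, 8, 9}  B6 = {3, 4, 5, 8, 9}
Tree: B1–B2, B1–B3, B3–B4, B4–B5, B1–B6

Each bag holds 5 vertices, so the decomposition has width 4, which upper-bounds the treewidth. For the lower bound, the 5 vertices {3, 4, 8, 9, 10} are pairwise adjacent, and any tree decomposition puts a clique entirely inside one bag — forcing width ≥ 4. The upper and lower bounds meet at 4, so that is the treewidth.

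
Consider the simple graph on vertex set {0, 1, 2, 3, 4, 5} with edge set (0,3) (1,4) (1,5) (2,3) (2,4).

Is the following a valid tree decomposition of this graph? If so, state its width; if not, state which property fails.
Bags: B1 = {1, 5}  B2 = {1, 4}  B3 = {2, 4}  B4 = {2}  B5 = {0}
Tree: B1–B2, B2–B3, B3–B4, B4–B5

A tree decomposition must satisfy three properties: every vertex lies in some bag; for every edge, both endpoints lie together in some bag; and for every vertex, the bags containing it form a connected subtree. Here vertex 3 appears in no bag, so the decomposition is invalid.

No — vertex 3 appears in no bag.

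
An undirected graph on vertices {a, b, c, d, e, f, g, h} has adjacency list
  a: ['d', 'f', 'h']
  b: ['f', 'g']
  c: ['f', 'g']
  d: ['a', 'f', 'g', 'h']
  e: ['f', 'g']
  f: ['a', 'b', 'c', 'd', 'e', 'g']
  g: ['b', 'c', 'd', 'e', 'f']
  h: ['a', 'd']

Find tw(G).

A width-2 tree decomposition is:
Bags: B1 = {e, f, g}  B2 = {d, f, g}  B3 = {a, d, f}  B4 = {c, f, g}  B5 = {b, f, g}  B6 = {a, d, h}
Tree: B1–B2, B2–B3, B2–B4, B2–B5, B3–B6
Every bag has size at most 3, so the width is 3 − 1 = 2 and tw(G) ≤ 2. For the lower bound, the 3 vertices {a, d, h} are pairwise adjacent, and any tree decomposition puts a clique entirely inside one bag — forcing width ≥ 2. The upper and lower bounds meet at 2, so that is the treewidth.

2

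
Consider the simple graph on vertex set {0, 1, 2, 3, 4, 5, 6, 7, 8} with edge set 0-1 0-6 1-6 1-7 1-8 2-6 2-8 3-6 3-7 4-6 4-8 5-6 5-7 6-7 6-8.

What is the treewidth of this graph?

A width-2 tree decomposition is:
Bags: B1 = {1, 6, 8}  B2 = {2, 6, 8}  B3 = {1, 6, 7}  B4 = {5, 6, 7}  B5 = {3, 6, 7}  B6 = {0, 1, 6}  B7 = {4, 6, 8}
Tree: B1–B2, B1–B3, B3–B4, B3–B5, B1–B6, B1–B7
Each bag holds 3 vertices, so the decomposition has width 2, which upper-bounds the treewidth. For the lower bound, the 3 vertices {1, 6, 8} are pairwise adjacent, and any tree decomposition puts a clique entirely inside one bag — forcing width ≥ 2. The upper and lower bounds meet at 2, so that is the treewidth.

2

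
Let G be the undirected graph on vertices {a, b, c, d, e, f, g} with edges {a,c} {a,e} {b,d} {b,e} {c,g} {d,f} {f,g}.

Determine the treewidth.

2

A width-2 tree decomposition is:
Bags: B1 = {b, d, f}  B2 = {b, f, g}  B3 = {b, c, g}  B4 = {a, b, c}  B5 = {a, b, e}
Tree: B1–B2, B2–B3, B3–B4, B4–B5
Every bag has size at most 3, so the width is 3 − 1 = 2 and tw(G) ≤ 2. Since b–d–f–g–c–a–e–b is a cycle in G, G is not acyclic. Forests are exactly the graphs of treewidth ≤ 1, so tw(G) ≥ 2. Therefore the treewidth is 2.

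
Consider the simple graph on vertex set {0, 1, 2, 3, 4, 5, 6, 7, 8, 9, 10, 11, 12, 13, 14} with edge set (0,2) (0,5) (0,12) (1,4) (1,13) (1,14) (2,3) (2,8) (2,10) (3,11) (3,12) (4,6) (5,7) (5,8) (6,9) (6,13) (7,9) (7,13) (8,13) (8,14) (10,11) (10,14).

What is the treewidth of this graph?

A width-3 tree decomposition is:
Bags: B1 = {3, 10, 11, 12}  B2 = {2, 3, 10, 12}  B3 = {0, 2, 10, 12}  B4 = {0, 2, 10, 14}  B5 = {0, 2, 8, 14}  B6 = {0, 5, 8, 14}  B7 = {1, 5, 8, 14}  B8 = {1, 5, 8, 13}  B9 = {1, 5, 7, 13}  B10 = {1, 4, 7, 13}  B11 = {4, 6, 7, 13}  B12 = {4, 6, 7, 9}
Tree: B1–B2, B2–B3, B3–B4, B4–B5, B5–B6, B6–B7, B7–B8, B8–B9, B9–B10, B10–B11, B11–B12
The largest bag has 4 vertices, giving width 3; this decomposition certifies tw(G) ≤ 3. For the lower bound: the 4 vertex sets {3,11,12}, {10}, {2}, {0,5,8,14} are disjoint, each induces a connected subgraph, and every pair is joined by at least one edge of G. Contracting each set to a single vertex therefore yields K_{4} as a minor, and since treewidth is minor-monotone, tw(G) ≥ tw(K_{4}) = 3. Combining the bounds, tw(G) = 3.

3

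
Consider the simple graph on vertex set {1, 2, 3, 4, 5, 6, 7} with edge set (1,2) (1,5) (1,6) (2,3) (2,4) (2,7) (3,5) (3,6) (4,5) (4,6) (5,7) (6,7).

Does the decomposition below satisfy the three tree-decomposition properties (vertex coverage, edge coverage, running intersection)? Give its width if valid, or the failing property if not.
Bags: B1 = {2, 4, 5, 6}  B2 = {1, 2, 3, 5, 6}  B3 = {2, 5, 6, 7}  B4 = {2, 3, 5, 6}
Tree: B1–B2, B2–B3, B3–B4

A tree decomposition must satisfy three properties: every vertex lies in some bag; for every edge, both endpoints lie together in some bag; and for every vertex, the bags containing it form a connected subtree. Here bags containing vertex 3 are not connected in the tree, so the decomposition is invalid.

No — bags containing vertex 3 are not connected in the tree.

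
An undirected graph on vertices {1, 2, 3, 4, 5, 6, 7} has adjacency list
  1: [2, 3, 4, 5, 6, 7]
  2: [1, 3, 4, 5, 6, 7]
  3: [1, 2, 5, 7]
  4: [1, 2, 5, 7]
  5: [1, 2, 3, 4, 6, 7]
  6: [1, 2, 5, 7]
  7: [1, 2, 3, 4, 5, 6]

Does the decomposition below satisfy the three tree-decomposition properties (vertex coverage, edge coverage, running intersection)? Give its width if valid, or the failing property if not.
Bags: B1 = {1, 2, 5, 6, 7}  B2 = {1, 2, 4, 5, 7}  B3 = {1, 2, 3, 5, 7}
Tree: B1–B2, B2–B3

Yes; width 4.

Checking the three conditions: (i) the bags cover all of {1, 2, 3, 4, 5, 6, 7}; (ii) for each edge, some bag contains both endpoints; (iii) the bags containing any fixed vertex form a subtree. All hold, so the decomposition is valid with width 5 − 1 = 4.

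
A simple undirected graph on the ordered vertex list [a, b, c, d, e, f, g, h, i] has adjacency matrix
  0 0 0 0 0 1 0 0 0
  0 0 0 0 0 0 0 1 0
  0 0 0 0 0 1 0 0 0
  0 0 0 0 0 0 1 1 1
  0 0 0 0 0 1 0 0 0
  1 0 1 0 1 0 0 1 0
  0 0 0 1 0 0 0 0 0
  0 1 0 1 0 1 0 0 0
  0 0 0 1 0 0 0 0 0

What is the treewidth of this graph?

A width-1 tree decomposition is:
Bags: B1 = {d, g}  B2 = {d, h}  B3 = {f, h}  B4 = {a, f}  B5 = {b, h}  B6 = {d, i}  B7 = {c, f}  B8 = {e, f}
Tree: B1–B2, B2–B3, B3–B4, B3–B5, B2–B6, B4–B7, B7–B8
The largest bag has 2 vertices, giving width 1; this decomposition certifies tw(G) ≤ 1. Since G has at least one edge (e.g. d–g), it is not an edgeless graph, so tw(G) ≥ 1. Hence tw(G) = 1 exactly.

1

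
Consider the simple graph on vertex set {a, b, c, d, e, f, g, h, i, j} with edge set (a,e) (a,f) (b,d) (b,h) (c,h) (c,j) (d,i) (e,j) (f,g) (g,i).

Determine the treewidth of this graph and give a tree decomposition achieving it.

The largest bag has 3 vertices, giving width 2; this decomposition certifies tw(G) ≤ 2. Since j–e–a–f–g–i–d–b–h–c–j is a cycle in G, G is not acyclic. Forests are exactly the graphs of treewidth ≤ 1, so tw(G) ≥ 2. Combining the bounds, tw(G) = 2.

Treewidth 2.
One such decomposition:
Bags: B1 = {a, e, j}  B2 = {a, f, j}  B3 = {f, g, j}  B4 = {g, i, j}  B5 = {d, i, j}  B6 = {b, d, j}  B7 = {b, h, j}  B8 = {c, h, j}
Tree: B1–B2, B2–B3, B3–B4, B4–B5, B5–B6, B6–B7, B7–B8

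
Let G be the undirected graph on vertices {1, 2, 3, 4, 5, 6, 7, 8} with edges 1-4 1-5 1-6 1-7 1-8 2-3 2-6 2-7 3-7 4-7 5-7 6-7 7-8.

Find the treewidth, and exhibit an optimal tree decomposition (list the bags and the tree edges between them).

Treewidth 2.
Bags: B1 = {1, 7, 8}  B2 = {1, 4, 7}  B3 = {1, 6, 7}  B4 = {1, 5, 7}  B5 = {2, 6, 7}  B6 = {2, 3, 7}
Tree: B1–B2, B1–B3, B3–B4, B3–B5, B5–B6

The largest bag has 3 vertices, giving width 2; this decomposition certifies tw(G) ≤ 2. For the lower bound, the 3 vertices {1, 7, 8} are pairwise adjacent, and any tree decomposition puts a clique entirely inside one bag — forcing width ≥ 2. Combining the bounds, tw(G) = 2.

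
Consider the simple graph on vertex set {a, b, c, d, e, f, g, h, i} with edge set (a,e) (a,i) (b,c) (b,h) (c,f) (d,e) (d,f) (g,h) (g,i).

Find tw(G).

2

A width-2 tree decomposition is:
Bags: B1 = {b, c, h}  B2 = {c, g, h}  B3 = {c, g, i}  B4 = {a, c, i}  B5 = {a, c, e}  B6 = {c, d, e}  B7 = {c, d, f}
Tree: B1–B2, B2–B3, B3–B4, B4–B5, B5–B6, B6–B7
The largest bag has 3 vertices, giving width 2; this decomposition certifies tw(G) ≤ 2. Since c–b–h–g–i–a–e–d–f–c is a cycle in G, G is not acyclic. Forests are exactly the graphs of treewidth ≤ 1, so tw(G) ≥ 2. The upper and lower bounds meet at 2, so that is the treewidth.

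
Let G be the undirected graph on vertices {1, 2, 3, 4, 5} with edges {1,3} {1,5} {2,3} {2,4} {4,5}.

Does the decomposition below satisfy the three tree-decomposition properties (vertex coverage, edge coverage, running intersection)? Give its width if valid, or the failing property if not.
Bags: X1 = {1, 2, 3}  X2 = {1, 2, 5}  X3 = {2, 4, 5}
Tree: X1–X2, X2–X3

Every vertex of G appears in some bag (union = {1, 2, 3, 4, 5}); every edge is covered by a bag; and for each vertex v the set of bags containing v is connected in the bag tree. The decomposition is therefore valid. The largest bag has 3 vertices, so the width is 2.

Yes; width 2.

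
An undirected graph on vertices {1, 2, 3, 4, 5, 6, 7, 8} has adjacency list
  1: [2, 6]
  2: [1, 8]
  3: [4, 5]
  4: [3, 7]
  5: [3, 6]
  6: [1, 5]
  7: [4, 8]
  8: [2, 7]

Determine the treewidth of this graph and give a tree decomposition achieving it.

Treewidth 2.
One optimal decomposition is:
Bags: B1 = {1, 2, 6}  B2 = {2, 6, 8}  B3 = {6, 7, 8}  B4 = {4, 6, 7}  B5 = {3, 4, 6}  B6 = {3, 5, 6}
Tree: B1–B2, B2–B3, B3–B4, B4–B5, B5–B6

The largest bag has 3 vertices, giving width 2; this decomposition certifies tw(G) ≤ 2. For the lower bound, G contains the cycle 6–1–2–8–7–4–3–5–6, so G is not a forest; only forests have treewidth ≤ 1, hence tw(G) ≥ 2. Combining the bounds, tw(G) = 2.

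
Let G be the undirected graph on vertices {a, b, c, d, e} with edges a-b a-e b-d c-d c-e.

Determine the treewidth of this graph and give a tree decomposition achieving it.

The largest bag has 3 vertices, giving width 2; this decomposition certifies tw(G) ≤ 2. Since a–b–d–c–e–a is a cycle in G, G is not acyclic. Forests are exactly the graphs of treewidth ≤ 1, so tw(G) ≥ 2. The upper and lower bounds meet at 2, so that is the treewidth.

Treewidth 2.
One such decomposition:
Bags: B1 = {a, b, d}  B2 = {a, c, d}  B3 = {a, c, e}
Tree: B1–B2, B2–B3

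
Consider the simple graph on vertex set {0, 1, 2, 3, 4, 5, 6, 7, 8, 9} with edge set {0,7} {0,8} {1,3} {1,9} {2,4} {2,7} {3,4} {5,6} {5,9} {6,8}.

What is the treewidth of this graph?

A width-2 tree decomposition is:
Bags: B1 = {1, 3, 9}  B2 = {3, 4, 9}  B3 = {2, 4, 9}  B4 = {2, 7, 9}  B5 = {0, 7, 9}  B6 = {0, 8, 9}  B7 = {6, 8, 9}  B8 = {5, 6, 9}
Tree: B1–B2, B2–B3, B3–B4, B4–B5, B5–B6, B6–B7, B7–B8
Every bag has size at most 3, so the width is 3 − 1 = 2 and tw(G) ≤ 2. For the lower bound, G contains the cycle 9–1–3–4–2–7–0–8–6–5–9, so G is not a forest; only forests have treewidth ≤ 1, hence tw(G) ≥ 2. The upper and lower bounds meet at 2, so that is the treewidth.

2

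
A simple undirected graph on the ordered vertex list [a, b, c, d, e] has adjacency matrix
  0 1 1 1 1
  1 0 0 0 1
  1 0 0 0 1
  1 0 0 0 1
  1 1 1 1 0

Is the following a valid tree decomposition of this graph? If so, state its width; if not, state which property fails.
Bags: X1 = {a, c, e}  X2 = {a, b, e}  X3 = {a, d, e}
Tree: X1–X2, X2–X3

Yes; width 2.

Vertex coverage: the bags together contain {a, b, c, d, e}, the full vertex set. Edge coverage: each edge of G has both endpoints in at least one bag. Running intersection: for every vertex, the bags containing it form a connected subtree. All three properties hold, so this is a valid tree decomposition of width max|bag| − 1 = 2, and hence tw(G) ≤ 2.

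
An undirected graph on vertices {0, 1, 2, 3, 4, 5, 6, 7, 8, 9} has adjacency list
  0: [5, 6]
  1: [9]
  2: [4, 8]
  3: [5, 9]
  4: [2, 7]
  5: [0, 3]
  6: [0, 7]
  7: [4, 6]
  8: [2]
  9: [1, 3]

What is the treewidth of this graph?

A width-1 tree decomposition is:
Bags: B1 = {2, 8}  B2 = {2, 4}  B3 = {4, 7}  B4 = {6, 7}  B5 = {0, 6}  B6 = {0, 5}  B7 = {3, 5}  B8 = {3, 9}  B9 = {1, 9}
Tree: B1–B2, B2–B3, B3–B4, B4–B5, B5–B6, B6–B7, B7–B8, B8–B9
Each bag holds 2 vertices, so the decomposition has width 1, which upper-bounds the treewidth. Any graph with an edge has treewidth ≥ 1, and G has the edge 8–2. The upper and lower bounds meet at 1, so that is the treewidth.

1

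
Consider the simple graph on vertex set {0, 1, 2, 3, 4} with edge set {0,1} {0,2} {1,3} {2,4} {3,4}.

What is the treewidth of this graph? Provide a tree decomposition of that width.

Treewidth 2.
One optimal decomposition is:
Bags: B1 = {2, 3, 4}  B2 = {0, 2, 3}  B3 = {0, 1, 3}
Tree: B1–B2, B2–B3

Every bag has size at most 3, so the width is 3 − 1 = 2 and tw(G) ≤ 2. Since 3–4–2–0–1–3 is a cycle in G, G is not acyclic. Forests are exactly the graphs of treewidth ≤ 1, so tw(G) ≥ 2. Combining the bounds, tw(G) = 2.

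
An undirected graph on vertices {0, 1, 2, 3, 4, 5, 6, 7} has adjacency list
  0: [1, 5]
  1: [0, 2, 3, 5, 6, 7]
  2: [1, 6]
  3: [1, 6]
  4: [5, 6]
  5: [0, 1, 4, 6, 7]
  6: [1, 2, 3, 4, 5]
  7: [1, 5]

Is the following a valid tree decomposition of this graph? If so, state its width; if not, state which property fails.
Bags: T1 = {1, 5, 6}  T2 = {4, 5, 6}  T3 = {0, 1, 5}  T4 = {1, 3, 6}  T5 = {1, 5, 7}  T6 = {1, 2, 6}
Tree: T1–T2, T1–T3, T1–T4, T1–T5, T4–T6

Yes; width 2.

Every vertex of G appears in some bag (union = {0, 1, 2, 3, 4, 5, 6, 7}); every edge is covered by a bag; and for each vertex v the set of bags containing v is connected in the bag tree. The decomposition is therefore valid. The largest bag has 3 vertices, so the width is 2.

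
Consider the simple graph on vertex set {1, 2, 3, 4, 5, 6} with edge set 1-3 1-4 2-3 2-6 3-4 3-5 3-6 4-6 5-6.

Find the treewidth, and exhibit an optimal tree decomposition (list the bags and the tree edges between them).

Every bag has size at most 3, so the width is 3 − 1 = 2 and tw(G) ≤ 2. For the lower bound, the 3 vertices {1, 3, 4} are pairwise adjacent, and any tree decomposition puts a clique entirely inside one bag — forcing width ≥ 2. The upper and lower bounds meet at 2, so that is the treewidth.

Treewidth 2.
One optimal decomposition is:
Bags: B1 = {3, 4, 6}  B2 = {2, 3, 6}  B3 = {3, 5, 6}  B4 = {1, 3, 4}
Tree: B1–B2, B2–B3, B1–B4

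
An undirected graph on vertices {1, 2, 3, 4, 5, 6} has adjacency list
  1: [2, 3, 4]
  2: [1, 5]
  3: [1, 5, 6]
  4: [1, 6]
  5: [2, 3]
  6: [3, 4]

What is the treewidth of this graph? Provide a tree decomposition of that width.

Treewidth 2.
One optimal decomposition is:
Bags: B1 = {2, 3, 5}  B2 = {1, 2, 3}  B3 = {1, 3, 6}  B4 = {1, 4, 6}
Tree: B1–B2, B2–B3, B3–B4

Every bag has size at most 3, so the width is 3 − 1 = 2 and tw(G) ≤ 2. The edges 5–2–1–3–5 form a cycle, so G is not a tree and its treewidth is at least 2. Therefore the treewidth is 2.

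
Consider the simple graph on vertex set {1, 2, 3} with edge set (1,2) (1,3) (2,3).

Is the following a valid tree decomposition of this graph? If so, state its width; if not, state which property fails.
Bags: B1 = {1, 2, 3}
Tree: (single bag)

Yes; width 2.

Every vertex of G appears in some bag (union = {1, 2, 3}); every edge is covered by a bag; and for each vertex v the set of bags containing v is connected in the bag tree. The decomposition is therefore valid. The largest bag has 3 vertices, so the width is 2.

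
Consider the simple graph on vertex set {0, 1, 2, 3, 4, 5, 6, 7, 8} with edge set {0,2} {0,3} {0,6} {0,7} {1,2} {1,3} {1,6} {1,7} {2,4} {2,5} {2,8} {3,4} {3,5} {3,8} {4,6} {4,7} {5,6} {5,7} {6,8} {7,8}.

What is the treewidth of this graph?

A width-4 tree decomposition is:
Bags: B1 = {2, 3, 5, 6, 7}  B2 = {0, 2, 3, 6, 7}  B3 = {2, 3, 4, 6, 7}  B4 = {1, 2, 3, 6, 7}  B5 = {2, 3, 6, 7, 8}
Tree: B1–B2, B2–B3, B3–B4, B4–B5
The largest bag has 5 vertices, giving width 4; this decomposition certifies tw(G) ≤ 4. For the lower bound: the 5 vertex sets {3,5}, {0,2}, {4,7}, {6}, {1} are disjoint, each induces a connected subgraph, and every pair is joined by at least one edge of G. Contracting each set to a single vertex therefore yields K_{5} as a minor, and since treewidth is minor-monotone, tw(G) ≥ tw(K_{5}) = 4. Combining the bounds, tw(G) = 4.

4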